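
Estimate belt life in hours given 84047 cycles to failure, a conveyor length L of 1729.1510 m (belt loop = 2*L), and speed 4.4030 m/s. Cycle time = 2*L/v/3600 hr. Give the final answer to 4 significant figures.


cycle_time = 2 * 1729.1510 / 4.4030 / 3600 = 0.218178 hr
life = 84047 * 0.218178 = 18340 hours


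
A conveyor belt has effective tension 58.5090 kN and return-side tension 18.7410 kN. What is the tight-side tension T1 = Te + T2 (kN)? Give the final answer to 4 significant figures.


T1 = Te + T2 = 58.5090 + 18.7410
T1 = 77.25 kN


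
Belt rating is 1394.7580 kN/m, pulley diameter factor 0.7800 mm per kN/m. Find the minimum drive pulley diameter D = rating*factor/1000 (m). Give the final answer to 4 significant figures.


D = 1394.7580 * 0.7800 / 1000
D = 1.088 m


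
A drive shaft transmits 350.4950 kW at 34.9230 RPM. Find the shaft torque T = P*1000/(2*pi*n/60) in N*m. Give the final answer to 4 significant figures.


omega = 2*pi*34.9230/60 = 3.65713 rad/s
T = 350.4950*1000 / 3.65713
T = 95840 N*m


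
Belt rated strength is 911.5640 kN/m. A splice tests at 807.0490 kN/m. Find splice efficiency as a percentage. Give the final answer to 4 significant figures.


Eff = 807.0490 / 911.5640 * 100
Eff = 88.53 %


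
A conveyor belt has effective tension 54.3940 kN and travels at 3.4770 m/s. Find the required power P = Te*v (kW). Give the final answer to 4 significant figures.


P = Te * v = 54.3940 * 3.4770
P = 189.1 kW


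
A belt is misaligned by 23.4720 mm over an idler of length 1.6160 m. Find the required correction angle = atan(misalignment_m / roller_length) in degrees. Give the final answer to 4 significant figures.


misalign_m = 23.4720 / 1000 = 0.023472 m
angle = atan(0.023472 / 1.6160)
angle = 0.8321 deg


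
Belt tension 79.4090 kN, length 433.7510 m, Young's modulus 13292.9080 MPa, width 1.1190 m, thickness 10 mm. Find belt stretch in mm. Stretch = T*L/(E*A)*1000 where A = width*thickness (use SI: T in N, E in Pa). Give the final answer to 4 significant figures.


A = 1.1190 * 0.01 = 0.01119 m^2
Stretch = 79.4090*1000 * 433.7510 / (13292.9080e6 * 0.01119) * 1000
Stretch = 231.6 mm


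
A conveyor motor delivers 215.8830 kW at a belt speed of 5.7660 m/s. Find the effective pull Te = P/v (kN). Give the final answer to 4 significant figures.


Te = P / v = 215.8830 / 5.7660
Te = 37.44 kN


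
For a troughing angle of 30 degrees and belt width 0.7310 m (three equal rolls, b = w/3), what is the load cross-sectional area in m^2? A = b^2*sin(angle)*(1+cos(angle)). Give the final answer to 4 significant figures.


b = 0.7310/3 = 0.243667 m
A = 0.243667^2 * sin(30 deg) * (1 + cos(30 deg))
A = 0.05540 m^2


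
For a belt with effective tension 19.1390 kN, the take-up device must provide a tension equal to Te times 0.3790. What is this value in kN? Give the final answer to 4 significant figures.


T_tu = 19.1390 * 0.3790
T_tu = 7.254 kN


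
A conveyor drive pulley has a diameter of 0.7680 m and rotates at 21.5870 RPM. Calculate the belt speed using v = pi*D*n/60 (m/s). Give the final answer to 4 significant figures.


v = pi * 0.7680 * 21.5870 / 60
v = 0.8681 m/s


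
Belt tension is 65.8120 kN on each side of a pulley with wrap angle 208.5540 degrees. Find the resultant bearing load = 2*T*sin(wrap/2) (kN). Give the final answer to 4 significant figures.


F = 2 * 65.8120 * sin(208.5540/2 deg)
F = 127.6 kN


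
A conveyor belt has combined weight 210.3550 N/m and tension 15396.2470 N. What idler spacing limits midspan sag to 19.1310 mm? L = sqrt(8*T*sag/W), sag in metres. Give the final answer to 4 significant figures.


sag = 19.1310/1000 = 0.019131 m
L = sqrt(8 * 15396.2470 * 0.019131 / 210.3550)
L = 3.347 m


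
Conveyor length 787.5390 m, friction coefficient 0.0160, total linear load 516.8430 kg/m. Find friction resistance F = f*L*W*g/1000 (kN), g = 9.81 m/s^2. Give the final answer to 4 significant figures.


F = 0.0160 * 787.5390 * 516.8430 * 9.81 / 1000
F = 63.89 kN


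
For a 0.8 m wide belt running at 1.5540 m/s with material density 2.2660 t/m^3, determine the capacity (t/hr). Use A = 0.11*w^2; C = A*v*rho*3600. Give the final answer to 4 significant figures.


A = 0.11 * 0.8^2 = 0.0704 m^2
C = 0.0704 * 1.5540 * 2.2660 * 3600
C = 892.5 t/hr


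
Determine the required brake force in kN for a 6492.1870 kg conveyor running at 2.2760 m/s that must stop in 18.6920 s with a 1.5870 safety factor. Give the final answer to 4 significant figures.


F = 6492.1870 * 2.2760 / 18.6920 * 1.5870 / 1000
F = 1.255 kN


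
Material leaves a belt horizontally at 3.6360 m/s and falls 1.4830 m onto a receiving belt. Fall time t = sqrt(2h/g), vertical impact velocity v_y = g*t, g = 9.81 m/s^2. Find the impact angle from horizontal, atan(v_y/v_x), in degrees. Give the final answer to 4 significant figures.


t = sqrt(2*1.4830/9.81) = 0.549859 s
v_y = 9.81 * 0.549859 = 5.39412 m/s
angle = atan(5.39412 / 3.6360) = 56.02 deg


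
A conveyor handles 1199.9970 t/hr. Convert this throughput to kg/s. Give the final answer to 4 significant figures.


m_dot = 1199.9970 * 1000 / 3600
m_dot = 333.3 kg/s


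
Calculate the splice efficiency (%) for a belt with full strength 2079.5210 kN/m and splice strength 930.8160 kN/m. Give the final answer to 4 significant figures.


Eff = 930.8160 / 2079.5210 * 100
Eff = 44.76 %


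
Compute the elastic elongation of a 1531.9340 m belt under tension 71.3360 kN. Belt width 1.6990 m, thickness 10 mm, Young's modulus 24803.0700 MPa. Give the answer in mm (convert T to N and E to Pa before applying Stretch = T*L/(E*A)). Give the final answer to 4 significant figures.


A = 1.6990 * 0.01 = 0.01699 m^2
Stretch = 71.3360*1000 * 1531.9340 / (24803.0700e6 * 0.01699) * 1000
Stretch = 259.3 mm


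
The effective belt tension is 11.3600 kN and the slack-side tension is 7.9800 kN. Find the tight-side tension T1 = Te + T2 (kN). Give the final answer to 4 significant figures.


T1 = Te + T2 = 11.3600 + 7.9800
T1 = 19.34 kN


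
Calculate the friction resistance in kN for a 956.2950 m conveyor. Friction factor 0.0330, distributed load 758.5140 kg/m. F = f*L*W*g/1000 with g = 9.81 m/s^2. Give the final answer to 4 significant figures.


F = 0.0330 * 956.2950 * 758.5140 * 9.81 / 1000
F = 234.8 kN


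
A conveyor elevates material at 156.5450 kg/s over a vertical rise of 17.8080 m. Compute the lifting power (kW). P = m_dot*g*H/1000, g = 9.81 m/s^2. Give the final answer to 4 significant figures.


P = 156.5450 * 9.81 * 17.8080 / 1000
P = 27.35 kW


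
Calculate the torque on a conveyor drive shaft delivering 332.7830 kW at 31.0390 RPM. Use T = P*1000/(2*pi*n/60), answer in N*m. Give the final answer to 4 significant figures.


omega = 2*pi*31.0390/60 = 3.2504 rad/s
T = 332.7830*1000 / 3.2504
T = 102400 N*m


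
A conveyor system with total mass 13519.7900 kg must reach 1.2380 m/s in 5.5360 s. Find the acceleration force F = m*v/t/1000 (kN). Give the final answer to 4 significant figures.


F = 13519.7900 * 1.2380 / 5.5360 / 1000
F = 3.023 kN


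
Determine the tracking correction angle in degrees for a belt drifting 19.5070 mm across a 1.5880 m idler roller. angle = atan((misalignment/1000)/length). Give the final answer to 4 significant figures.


misalign_m = 19.5070 / 1000 = 0.019507 m
angle = atan(0.019507 / 1.5880)
angle = 0.7038 deg


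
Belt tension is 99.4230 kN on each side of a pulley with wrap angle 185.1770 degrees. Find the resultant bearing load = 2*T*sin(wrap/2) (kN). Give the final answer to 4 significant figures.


F = 2 * 99.4230 * sin(185.1770/2 deg)
F = 198.6 kN


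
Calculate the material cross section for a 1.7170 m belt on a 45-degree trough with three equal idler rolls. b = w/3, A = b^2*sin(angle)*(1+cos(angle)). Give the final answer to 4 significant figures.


b = 1.7170/3 = 0.572333 m
A = 0.572333^2 * sin(45 deg) * (1 + cos(45 deg))
A = 0.3954 m^2


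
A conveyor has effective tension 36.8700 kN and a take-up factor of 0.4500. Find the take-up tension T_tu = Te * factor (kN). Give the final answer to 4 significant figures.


T_tu = 36.8700 * 0.4500
T_tu = 16.59 kN


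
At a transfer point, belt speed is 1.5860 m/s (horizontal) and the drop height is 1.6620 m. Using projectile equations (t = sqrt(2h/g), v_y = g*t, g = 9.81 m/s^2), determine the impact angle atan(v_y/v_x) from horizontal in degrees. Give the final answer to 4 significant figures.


t = sqrt(2*1.6620/9.81) = 0.582098 s
v_y = 9.81 * 0.582098 = 5.71038 m/s
angle = atan(5.71038 / 1.5860) = 74.48 deg


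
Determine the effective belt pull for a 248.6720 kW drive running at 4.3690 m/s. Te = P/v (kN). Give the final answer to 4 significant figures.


Te = P / v = 248.6720 / 4.3690
Te = 56.92 kN


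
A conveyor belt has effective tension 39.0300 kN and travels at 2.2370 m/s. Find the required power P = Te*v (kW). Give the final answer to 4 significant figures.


P = Te * v = 39.0300 * 2.2370
P = 87.31 kW


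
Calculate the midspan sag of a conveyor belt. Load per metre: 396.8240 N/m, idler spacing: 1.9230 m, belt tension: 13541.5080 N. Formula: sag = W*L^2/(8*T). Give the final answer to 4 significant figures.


sag = 396.8240 * 1.9230^2 / (8 * 13541.5080)
sag = 0.01355 m


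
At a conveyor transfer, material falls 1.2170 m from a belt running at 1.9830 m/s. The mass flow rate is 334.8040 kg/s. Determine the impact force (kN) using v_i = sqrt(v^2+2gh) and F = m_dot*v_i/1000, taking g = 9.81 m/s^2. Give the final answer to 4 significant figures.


v_i = sqrt(1.9830^2 + 2*9.81*1.2170) = 5.2735 m/s
F = 334.8040 * 5.2735 / 1000
F = 1.766 kN


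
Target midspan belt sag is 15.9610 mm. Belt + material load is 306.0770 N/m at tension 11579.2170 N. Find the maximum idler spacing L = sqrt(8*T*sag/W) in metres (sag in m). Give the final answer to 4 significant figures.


sag = 15.9610/1000 = 0.015961 m
L = sqrt(8 * 11579.2170 * 0.015961 / 306.0770)
L = 2.198 m


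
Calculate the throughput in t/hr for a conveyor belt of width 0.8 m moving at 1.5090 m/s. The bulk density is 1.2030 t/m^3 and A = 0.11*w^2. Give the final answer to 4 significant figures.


A = 0.11 * 0.8^2 = 0.0704 m^2
C = 0.0704 * 1.5090 * 1.2030 * 3600
C = 460.1 t/hr


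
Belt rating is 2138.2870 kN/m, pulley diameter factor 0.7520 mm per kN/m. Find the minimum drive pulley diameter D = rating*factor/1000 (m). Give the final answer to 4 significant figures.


D = 2138.2870 * 0.7520 / 1000
D = 1.608 m


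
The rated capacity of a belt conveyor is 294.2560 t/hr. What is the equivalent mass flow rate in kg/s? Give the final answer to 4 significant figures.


m_dot = 294.2560 * 1000 / 3600
m_dot = 81.74 kg/s


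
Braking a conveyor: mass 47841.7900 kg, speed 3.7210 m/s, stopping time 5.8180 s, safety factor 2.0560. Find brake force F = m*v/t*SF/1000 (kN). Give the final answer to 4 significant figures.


F = 47841.7900 * 3.7210 / 5.8180 * 2.0560 / 1000
F = 62.91 kN


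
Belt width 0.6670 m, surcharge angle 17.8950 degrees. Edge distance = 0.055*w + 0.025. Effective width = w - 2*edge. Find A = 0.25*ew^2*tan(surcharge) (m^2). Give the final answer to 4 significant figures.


edge = 0.055*0.6670 + 0.025 = 0.061685 m
ew = 0.6670 - 2*0.061685 = 0.54363 m
A = 0.25 * 0.54363^2 * tan(17.8950 deg)
A = 0.02386 m^2


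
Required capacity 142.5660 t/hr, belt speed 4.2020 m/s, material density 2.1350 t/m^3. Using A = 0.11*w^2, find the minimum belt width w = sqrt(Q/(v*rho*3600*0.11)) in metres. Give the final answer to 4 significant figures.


A_req = 142.5660 / (4.2020 * 2.1350 * 3600) = 0.00441428 m^2
w = sqrt(0.00441428 / 0.11)
w = 0.2003 m


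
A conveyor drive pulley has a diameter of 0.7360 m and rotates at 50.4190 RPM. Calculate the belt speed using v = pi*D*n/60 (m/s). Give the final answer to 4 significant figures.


v = pi * 0.7360 * 50.4190 / 60
v = 1.943 m/s


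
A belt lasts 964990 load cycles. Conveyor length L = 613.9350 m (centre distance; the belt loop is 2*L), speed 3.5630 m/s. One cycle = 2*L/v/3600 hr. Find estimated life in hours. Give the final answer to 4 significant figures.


cycle_time = 2 * 613.9350 / 3.5630 / 3600 = 0.0957269 hr
life = 964990 * 0.0957269 = 92380 hours


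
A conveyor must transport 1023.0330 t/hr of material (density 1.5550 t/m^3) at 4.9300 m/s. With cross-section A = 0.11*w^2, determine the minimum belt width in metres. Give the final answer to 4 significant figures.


A_req = 1023.0330 / (4.9300 * 1.5550 * 3600) = 0.0370689 m^2
w = sqrt(0.0370689 / 0.11)
w = 0.5805 m


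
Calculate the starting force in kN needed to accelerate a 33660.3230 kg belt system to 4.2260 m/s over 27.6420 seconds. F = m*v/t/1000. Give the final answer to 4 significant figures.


F = 33660.3230 * 4.2260 / 27.6420 / 1000
F = 5.146 kN


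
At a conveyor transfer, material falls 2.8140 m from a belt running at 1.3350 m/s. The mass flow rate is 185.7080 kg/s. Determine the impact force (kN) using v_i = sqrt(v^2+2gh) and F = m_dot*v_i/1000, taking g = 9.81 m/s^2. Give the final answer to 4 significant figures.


v_i = sqrt(1.3350^2 + 2*9.81*2.8140) = 7.54936 m/s
F = 185.7080 * 7.54936 / 1000
F = 1.402 kN


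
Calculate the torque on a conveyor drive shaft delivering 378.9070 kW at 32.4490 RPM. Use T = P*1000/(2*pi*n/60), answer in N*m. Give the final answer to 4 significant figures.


omega = 2*pi*32.4490/60 = 3.39805 rad/s
T = 378.9070*1000 / 3.39805
T = 111500 N*m


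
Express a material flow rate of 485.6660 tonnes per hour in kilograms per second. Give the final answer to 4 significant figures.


m_dot = 485.6660 * 1000 / 3600
m_dot = 134.9 kg/s


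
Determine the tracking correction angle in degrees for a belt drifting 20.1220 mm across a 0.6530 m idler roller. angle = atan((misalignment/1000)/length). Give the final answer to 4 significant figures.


misalign_m = 20.1220 / 1000 = 0.020122 m
angle = atan(0.020122 / 0.6530)
angle = 1.765 deg


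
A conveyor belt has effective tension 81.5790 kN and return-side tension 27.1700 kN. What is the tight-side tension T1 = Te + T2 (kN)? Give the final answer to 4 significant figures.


T1 = Te + T2 = 81.5790 + 27.1700
T1 = 108.7 kN


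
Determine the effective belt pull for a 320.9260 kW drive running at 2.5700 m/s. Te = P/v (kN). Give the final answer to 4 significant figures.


Te = P / v = 320.9260 / 2.5700
Te = 124.9 kN


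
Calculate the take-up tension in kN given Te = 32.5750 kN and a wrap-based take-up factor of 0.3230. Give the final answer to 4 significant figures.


T_tu = 32.5750 * 0.3230
T_tu = 10.52 kN


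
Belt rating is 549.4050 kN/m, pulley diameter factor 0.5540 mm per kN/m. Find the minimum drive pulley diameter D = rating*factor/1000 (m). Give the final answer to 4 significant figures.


D = 549.4050 * 0.5540 / 1000
D = 0.3044 m


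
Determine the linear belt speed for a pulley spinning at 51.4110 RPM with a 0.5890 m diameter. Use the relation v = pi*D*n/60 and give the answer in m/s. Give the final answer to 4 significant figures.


v = pi * 0.5890 * 51.4110 / 60
v = 1.586 m/s


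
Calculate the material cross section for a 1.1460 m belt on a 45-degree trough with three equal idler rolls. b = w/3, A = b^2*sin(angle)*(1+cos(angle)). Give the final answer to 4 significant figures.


b = 1.1460/3 = 0.382 m
A = 0.382^2 * sin(45 deg) * (1 + cos(45 deg))
A = 0.1761 m^2


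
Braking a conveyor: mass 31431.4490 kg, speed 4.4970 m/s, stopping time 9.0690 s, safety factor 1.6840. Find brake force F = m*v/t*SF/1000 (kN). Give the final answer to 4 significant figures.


F = 31431.4490 * 4.4970 / 9.0690 * 1.6840 / 1000
F = 26.25 kN


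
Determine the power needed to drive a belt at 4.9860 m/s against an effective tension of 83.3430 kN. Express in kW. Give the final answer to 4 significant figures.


P = Te * v = 83.3430 * 4.9860
P = 415.5 kW


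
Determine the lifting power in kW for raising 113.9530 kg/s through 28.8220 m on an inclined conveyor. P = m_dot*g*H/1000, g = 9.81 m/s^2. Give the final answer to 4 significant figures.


P = 113.9530 * 9.81 * 28.8220 / 1000
P = 32.22 kW


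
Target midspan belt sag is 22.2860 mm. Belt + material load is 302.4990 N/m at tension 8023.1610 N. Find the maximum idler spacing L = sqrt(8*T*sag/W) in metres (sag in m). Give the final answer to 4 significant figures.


sag = 22.2860/1000 = 0.022286 m
L = sqrt(8 * 8023.1610 * 0.022286 / 302.4990)
L = 2.175 m


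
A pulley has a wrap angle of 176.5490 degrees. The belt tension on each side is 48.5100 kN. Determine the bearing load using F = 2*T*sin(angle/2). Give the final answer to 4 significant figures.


F = 2 * 48.5100 * sin(176.5490/2 deg)
F = 96.98 kN


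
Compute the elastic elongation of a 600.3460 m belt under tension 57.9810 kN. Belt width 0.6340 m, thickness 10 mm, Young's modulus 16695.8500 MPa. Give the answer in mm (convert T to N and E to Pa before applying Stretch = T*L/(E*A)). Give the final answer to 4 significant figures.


A = 0.6340 * 0.01 = 0.00634 m^2
Stretch = 57.9810*1000 * 600.3460 / (16695.8500e6 * 0.00634) * 1000
Stretch = 328.8 mm


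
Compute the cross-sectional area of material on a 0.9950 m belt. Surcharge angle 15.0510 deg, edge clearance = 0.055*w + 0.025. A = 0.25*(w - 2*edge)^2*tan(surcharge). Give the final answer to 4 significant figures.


edge = 0.055*0.9950 + 0.025 = 0.079725 m
ew = 0.9950 - 2*0.079725 = 0.83555 m
A = 0.25 * 0.83555^2 * tan(15.0510 deg)
A = 0.04693 m^2


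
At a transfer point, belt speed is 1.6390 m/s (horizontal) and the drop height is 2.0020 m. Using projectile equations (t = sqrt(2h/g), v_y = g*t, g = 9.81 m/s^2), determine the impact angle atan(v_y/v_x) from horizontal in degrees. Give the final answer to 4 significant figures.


t = sqrt(2*2.0020/9.81) = 0.63887 s
v_y = 9.81 * 0.63887 = 6.26731 m/s
angle = atan(6.26731 / 1.6390) = 75.34 deg


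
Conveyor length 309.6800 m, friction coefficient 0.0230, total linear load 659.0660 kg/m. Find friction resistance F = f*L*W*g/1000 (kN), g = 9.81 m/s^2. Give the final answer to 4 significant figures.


F = 0.0230 * 309.6800 * 659.0660 * 9.81 / 1000
F = 46.05 kN


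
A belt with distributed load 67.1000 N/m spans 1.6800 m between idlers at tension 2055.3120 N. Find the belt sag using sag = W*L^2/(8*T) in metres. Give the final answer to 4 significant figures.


sag = 67.1000 * 1.6800^2 / (8 * 2055.3120)
sag = 0.01152 m


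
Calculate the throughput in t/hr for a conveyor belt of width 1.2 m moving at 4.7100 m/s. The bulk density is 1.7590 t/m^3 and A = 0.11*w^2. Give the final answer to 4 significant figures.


A = 0.11 * 1.2^2 = 0.1584 m^2
C = 0.1584 * 4.7100 * 1.7590 * 3600
C = 4724 t/hr


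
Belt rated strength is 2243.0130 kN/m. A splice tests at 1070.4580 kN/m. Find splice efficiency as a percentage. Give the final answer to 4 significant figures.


Eff = 1070.4580 / 2243.0130 * 100
Eff = 47.72 %


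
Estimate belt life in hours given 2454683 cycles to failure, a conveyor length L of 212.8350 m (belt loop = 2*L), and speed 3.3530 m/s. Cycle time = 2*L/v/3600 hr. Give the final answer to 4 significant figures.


cycle_time = 2 * 212.8350 / 3.3530 / 3600 = 0.0352644 hr
life = 2454683 * 0.0352644 = 86560 hours


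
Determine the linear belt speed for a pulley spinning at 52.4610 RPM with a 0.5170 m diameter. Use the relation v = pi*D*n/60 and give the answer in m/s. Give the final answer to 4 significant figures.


v = pi * 0.5170 * 52.4610 / 60
v = 1.420 m/s


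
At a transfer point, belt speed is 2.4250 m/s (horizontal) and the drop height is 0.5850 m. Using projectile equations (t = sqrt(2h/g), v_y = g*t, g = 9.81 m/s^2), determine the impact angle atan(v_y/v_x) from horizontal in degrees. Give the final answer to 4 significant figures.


t = sqrt(2*0.5850/9.81) = 0.345349 s
v_y = 9.81 * 0.345349 = 3.38787 m/s
angle = atan(3.38787 / 2.4250) = 54.41 deg


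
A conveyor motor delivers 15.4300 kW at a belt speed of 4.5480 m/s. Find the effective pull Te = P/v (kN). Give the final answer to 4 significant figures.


Te = P / v = 15.4300 / 4.5480
Te = 3.393 kN


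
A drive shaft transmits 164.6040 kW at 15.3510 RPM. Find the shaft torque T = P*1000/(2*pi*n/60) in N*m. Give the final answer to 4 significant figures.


omega = 2*pi*15.3510/60 = 1.60755 rad/s
T = 164.6040*1000 / 1.60755
T = 102400 N*m


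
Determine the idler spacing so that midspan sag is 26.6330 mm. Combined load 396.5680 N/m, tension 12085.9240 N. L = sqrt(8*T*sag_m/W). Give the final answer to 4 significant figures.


sag = 26.6330/1000 = 0.026633 m
L = sqrt(8 * 12085.9240 * 0.026633 / 396.5680)
L = 2.548 m


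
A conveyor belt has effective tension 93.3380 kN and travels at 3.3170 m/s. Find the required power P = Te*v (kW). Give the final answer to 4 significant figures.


P = Te * v = 93.3380 * 3.3170
P = 309.6 kW


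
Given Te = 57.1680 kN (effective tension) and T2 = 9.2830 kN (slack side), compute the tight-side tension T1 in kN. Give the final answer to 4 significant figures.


T1 = Te + T2 = 57.1680 + 9.2830
T1 = 66.45 kN


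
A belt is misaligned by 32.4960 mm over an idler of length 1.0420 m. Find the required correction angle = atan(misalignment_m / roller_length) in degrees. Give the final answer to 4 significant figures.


misalign_m = 32.4960 / 1000 = 0.032496 m
angle = atan(0.032496 / 1.0420)
angle = 1.786 deg


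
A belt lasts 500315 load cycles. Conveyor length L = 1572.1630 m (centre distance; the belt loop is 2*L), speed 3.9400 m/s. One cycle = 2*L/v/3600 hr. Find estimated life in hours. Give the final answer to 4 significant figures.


cycle_time = 2 * 1572.1630 / 3.9400 / 3600 = 0.221681 hr
life = 500315 * 0.221681 = 110900 hours


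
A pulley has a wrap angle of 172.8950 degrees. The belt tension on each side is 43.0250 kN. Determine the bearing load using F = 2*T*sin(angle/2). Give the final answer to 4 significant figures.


F = 2 * 43.0250 * sin(172.8950/2 deg)
F = 85.88 kN


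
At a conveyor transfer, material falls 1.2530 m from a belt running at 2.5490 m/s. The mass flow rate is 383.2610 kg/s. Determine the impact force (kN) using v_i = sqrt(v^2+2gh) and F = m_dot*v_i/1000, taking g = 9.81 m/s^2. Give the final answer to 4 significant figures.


v_i = sqrt(2.5490^2 + 2*9.81*1.2530) = 5.57506 m/s
F = 383.2610 * 5.57506 / 1000
F = 2.137 kN


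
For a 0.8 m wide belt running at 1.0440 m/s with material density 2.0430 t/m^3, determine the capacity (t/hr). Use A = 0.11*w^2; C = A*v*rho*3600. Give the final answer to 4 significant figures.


A = 0.11 * 0.8^2 = 0.0704 m^2
C = 0.0704 * 1.0440 * 2.0430 * 3600
C = 540.6 t/hr


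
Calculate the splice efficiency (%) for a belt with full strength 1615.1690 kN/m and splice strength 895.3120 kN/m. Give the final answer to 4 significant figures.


Eff = 895.3120 / 1615.1690 * 100
Eff = 55.43 %


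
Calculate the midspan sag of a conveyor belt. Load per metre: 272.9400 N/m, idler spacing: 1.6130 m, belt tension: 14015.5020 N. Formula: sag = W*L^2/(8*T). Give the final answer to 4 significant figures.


sag = 272.9400 * 1.6130^2 / (8 * 14015.5020)
sag = 0.006333 m


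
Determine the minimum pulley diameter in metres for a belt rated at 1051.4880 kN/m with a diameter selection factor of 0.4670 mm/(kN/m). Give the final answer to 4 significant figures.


D = 1051.4880 * 0.4670 / 1000
D = 0.4910 m


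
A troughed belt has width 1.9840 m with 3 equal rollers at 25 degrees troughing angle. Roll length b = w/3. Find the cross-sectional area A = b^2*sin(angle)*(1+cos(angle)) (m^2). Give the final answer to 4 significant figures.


b = 1.9840/3 = 0.661333 m
A = 0.661333^2 * sin(25 deg) * (1 + cos(25 deg))
A = 0.3524 m^2


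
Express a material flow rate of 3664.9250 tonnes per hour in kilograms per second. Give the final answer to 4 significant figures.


m_dot = 3664.9250 * 1000 / 3600
m_dot = 1018 kg/s


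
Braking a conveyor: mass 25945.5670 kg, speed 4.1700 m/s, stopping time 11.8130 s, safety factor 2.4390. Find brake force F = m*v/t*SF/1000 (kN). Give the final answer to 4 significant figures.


F = 25945.5670 * 4.1700 / 11.8130 * 2.4390 / 1000
F = 22.34 kN


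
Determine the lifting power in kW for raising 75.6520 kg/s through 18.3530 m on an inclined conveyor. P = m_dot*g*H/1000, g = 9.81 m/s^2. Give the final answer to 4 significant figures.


P = 75.6520 * 9.81 * 18.3530 / 1000
P = 13.62 kW


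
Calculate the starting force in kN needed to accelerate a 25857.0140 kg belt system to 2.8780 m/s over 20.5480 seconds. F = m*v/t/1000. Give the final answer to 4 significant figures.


F = 25857.0140 * 2.8780 / 20.5480 / 1000
F = 3.622 kN


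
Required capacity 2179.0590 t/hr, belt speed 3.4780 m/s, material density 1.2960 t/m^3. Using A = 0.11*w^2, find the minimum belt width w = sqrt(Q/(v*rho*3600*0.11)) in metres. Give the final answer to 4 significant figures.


A_req = 2179.0590 / (3.4780 * 1.2960 * 3600) = 0.134286 m^2
w = sqrt(0.134286 / 0.11)
w = 1.105 m


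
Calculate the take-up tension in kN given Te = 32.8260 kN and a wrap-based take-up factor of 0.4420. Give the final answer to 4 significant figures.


T_tu = 32.8260 * 0.4420
T_tu = 14.51 kN


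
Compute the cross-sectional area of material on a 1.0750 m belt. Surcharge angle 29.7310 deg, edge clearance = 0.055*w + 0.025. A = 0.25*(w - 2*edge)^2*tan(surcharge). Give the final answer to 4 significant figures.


edge = 0.055*1.0750 + 0.025 = 0.084125 m
ew = 1.0750 - 2*0.084125 = 0.90675 m
A = 0.25 * 0.90675^2 * tan(29.7310 deg)
A = 0.1174 m^2


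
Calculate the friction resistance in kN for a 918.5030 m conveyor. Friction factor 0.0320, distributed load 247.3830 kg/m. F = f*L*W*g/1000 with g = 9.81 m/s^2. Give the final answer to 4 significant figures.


F = 0.0320 * 918.5030 * 247.3830 * 9.81 / 1000
F = 71.33 kN


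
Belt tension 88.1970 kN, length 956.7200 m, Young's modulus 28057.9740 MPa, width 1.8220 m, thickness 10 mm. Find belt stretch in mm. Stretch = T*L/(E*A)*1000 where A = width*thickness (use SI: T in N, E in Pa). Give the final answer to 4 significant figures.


A = 1.8220 * 0.01 = 0.01822 m^2
Stretch = 88.1970*1000 * 956.7200 / (28057.9740e6 * 0.01822) * 1000
Stretch = 165.1 mm


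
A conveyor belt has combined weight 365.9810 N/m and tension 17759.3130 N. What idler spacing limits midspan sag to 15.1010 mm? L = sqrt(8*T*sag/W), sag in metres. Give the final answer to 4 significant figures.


sag = 15.1010/1000 = 0.015101 m
L = sqrt(8 * 17759.3130 * 0.015101 / 365.9810)
L = 2.421 m


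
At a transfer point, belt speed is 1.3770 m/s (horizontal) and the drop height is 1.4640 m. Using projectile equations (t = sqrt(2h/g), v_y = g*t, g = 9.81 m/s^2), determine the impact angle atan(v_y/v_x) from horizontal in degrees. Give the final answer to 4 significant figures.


t = sqrt(2*1.4640/9.81) = 0.546325 s
v_y = 9.81 * 0.546325 = 5.35945 m/s
angle = atan(5.35945 / 1.3770) = 75.59 deg


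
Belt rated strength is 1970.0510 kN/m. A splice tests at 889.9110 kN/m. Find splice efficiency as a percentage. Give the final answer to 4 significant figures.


Eff = 889.9110 / 1970.0510 * 100
Eff = 45.17 %


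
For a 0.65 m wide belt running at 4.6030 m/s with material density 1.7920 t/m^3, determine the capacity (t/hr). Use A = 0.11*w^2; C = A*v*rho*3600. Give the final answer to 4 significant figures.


A = 0.11 * 0.65^2 = 0.046475 m^2
C = 0.046475 * 4.6030 * 1.7920 * 3600
C = 1380 t/hr


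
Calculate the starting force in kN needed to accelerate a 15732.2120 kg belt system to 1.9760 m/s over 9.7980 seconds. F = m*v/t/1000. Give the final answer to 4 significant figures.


F = 15732.2120 * 1.9760 / 9.7980 / 1000
F = 3.173 kN


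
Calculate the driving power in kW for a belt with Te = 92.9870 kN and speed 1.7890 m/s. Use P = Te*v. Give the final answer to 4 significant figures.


P = Te * v = 92.9870 * 1.7890
P = 166.4 kW


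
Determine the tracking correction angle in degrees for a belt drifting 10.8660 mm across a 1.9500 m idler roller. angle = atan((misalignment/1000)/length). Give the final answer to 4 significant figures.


misalign_m = 10.8660 / 1000 = 0.010866 m
angle = atan(0.010866 / 1.9500)
angle = 0.3193 deg


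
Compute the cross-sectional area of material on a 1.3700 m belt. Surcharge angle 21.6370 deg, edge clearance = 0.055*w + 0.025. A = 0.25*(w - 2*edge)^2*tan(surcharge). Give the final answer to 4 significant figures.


edge = 0.055*1.3700 + 0.025 = 0.10035 m
ew = 1.3700 - 2*0.10035 = 1.1693 m
A = 0.25 * 1.1693^2 * tan(21.6370 deg)
A = 0.1356 m^2


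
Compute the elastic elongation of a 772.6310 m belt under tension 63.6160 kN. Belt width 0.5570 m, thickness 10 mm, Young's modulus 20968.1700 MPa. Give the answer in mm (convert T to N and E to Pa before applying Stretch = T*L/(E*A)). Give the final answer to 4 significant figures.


A = 0.5570 * 0.01 = 0.00557 m^2
Stretch = 63.6160*1000 * 772.6310 / (20968.1700e6 * 0.00557) * 1000
Stretch = 420.8 mm


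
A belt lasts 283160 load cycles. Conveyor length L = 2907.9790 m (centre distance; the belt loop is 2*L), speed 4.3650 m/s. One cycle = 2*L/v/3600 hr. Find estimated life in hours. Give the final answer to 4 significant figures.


cycle_time = 2 * 2907.9790 / 4.3650 / 3600 = 0.370113 hr
life = 283160 * 0.370113 = 104800 hours


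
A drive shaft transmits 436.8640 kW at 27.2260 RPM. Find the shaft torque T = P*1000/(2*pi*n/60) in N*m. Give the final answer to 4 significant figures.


omega = 2*pi*27.2260/60 = 2.8511 rad/s
T = 436.8640*1000 / 2.8511
T = 153200 N*m


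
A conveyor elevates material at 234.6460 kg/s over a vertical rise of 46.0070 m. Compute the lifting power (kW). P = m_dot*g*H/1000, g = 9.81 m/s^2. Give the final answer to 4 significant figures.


P = 234.6460 * 9.81 * 46.0070 / 1000
P = 105.9 kW


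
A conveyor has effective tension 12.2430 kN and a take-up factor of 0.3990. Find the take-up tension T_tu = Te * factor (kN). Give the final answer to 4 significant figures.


T_tu = 12.2430 * 0.3990
T_tu = 4.885 kN


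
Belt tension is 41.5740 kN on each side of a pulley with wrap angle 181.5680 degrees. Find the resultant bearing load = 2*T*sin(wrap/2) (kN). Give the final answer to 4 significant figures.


F = 2 * 41.5740 * sin(181.5680/2 deg)
F = 83.14 kN


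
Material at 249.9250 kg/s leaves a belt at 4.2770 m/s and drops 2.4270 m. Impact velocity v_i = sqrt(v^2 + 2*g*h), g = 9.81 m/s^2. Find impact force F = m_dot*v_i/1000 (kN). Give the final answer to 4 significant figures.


v_i = sqrt(4.2770^2 + 2*9.81*2.4270) = 8.11853 m/s
F = 249.9250 * 8.11853 / 1000
F = 2.029 kN


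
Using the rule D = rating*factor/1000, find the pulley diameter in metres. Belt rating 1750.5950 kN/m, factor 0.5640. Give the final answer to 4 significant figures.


D = 1750.5950 * 0.5640 / 1000
D = 0.9873 m


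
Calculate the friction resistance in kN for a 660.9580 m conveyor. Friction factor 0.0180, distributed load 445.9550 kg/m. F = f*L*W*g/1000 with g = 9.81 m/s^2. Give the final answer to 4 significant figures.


F = 0.0180 * 660.9580 * 445.9550 * 9.81 / 1000
F = 52.05 kN


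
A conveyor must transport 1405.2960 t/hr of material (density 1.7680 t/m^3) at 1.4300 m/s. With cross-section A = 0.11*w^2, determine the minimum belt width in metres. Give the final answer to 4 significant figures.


A_req = 1405.2960 / (1.4300 * 1.7680 * 3600) = 0.1544 m^2
w = sqrt(0.1544 / 0.11)
w = 1.185 m


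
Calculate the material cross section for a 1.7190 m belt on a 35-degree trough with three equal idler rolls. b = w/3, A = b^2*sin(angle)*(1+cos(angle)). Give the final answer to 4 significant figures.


b = 1.7190/3 = 0.573 m
A = 0.573^2 * sin(35 deg) * (1 + cos(35 deg))
A = 0.3426 m^2


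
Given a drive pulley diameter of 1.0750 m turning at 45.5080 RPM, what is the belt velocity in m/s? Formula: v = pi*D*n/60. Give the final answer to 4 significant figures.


v = pi * 1.0750 * 45.5080 / 60
v = 2.562 m/s


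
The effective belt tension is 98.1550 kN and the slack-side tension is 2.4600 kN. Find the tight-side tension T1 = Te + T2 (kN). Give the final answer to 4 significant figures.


T1 = Te + T2 = 98.1550 + 2.4600
T1 = 100.6 kN


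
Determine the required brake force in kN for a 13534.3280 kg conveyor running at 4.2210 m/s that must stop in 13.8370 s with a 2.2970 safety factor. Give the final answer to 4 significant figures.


F = 13534.3280 * 4.2210 / 13.8370 * 2.2970 / 1000
F = 9.484 kN


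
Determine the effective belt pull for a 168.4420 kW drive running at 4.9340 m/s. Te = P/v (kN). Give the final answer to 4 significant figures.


Te = P / v = 168.4420 / 4.9340
Te = 34.14 kN


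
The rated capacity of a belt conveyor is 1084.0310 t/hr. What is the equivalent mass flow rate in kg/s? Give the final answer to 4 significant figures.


m_dot = 1084.0310 * 1000 / 3600
m_dot = 301.1 kg/s


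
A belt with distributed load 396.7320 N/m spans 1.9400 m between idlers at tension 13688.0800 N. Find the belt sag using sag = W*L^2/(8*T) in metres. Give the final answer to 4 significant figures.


sag = 396.7320 * 1.9400^2 / (8 * 13688.0800)
sag = 0.01364 m


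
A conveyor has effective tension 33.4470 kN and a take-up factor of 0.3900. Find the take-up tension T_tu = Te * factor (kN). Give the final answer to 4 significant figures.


T_tu = 33.4470 * 0.3900
T_tu = 13.04 kN


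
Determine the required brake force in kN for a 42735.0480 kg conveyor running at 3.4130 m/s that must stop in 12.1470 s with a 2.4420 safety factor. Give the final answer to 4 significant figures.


F = 42735.0480 * 3.4130 / 12.1470 * 2.4420 / 1000
F = 29.32 kN


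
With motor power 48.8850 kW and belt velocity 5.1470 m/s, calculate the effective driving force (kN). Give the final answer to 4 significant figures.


Te = P / v = 48.8850 / 5.1470
Te = 9.498 kN


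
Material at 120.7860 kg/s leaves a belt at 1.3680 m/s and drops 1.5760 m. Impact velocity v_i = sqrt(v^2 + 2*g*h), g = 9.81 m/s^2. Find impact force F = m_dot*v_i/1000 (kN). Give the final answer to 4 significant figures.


v_i = sqrt(1.3680^2 + 2*9.81*1.5760) = 5.72648 m/s
F = 120.7860 * 5.72648 / 1000
F = 0.6917 kN


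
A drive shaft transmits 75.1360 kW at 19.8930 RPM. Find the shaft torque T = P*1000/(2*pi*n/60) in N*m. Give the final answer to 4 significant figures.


omega = 2*pi*19.8930/60 = 2.08319 rad/s
T = 75.1360*1000 / 2.08319
T = 36070 N*m


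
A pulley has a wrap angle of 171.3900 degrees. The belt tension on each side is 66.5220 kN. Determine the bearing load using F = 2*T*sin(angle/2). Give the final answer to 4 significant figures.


F = 2 * 66.5220 * sin(171.3900/2 deg)
F = 132.7 kN


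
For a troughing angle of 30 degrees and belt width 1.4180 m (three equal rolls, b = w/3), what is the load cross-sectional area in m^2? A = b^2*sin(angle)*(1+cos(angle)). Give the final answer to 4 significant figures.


b = 1.4180/3 = 0.472667 m
A = 0.472667^2 * sin(30 deg) * (1 + cos(30 deg))
A = 0.2084 m^2


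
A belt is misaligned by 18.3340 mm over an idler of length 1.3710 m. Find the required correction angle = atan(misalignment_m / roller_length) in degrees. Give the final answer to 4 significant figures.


misalign_m = 18.3340 / 1000 = 0.018334 m
angle = atan(0.018334 / 1.3710)
angle = 0.7662 deg


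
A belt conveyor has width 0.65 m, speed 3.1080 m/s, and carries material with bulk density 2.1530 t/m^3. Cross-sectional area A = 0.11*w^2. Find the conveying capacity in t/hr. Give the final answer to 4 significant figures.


A = 0.11 * 0.65^2 = 0.046475 m^2
C = 0.046475 * 3.1080 * 2.1530 * 3600
C = 1120 t/hr


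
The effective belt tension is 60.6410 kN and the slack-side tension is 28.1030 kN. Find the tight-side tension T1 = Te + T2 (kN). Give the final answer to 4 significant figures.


T1 = Te + T2 = 60.6410 + 28.1030
T1 = 88.74 kN


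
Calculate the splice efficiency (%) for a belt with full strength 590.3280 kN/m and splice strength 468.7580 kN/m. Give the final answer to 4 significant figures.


Eff = 468.7580 / 590.3280 * 100
Eff = 79.41 %


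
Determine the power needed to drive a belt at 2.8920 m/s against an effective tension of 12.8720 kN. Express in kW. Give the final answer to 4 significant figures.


P = Te * v = 12.8720 * 2.8920
P = 37.23 kW


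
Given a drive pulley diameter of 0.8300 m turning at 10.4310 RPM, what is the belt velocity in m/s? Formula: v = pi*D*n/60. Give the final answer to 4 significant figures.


v = pi * 0.8300 * 10.4310 / 60
v = 0.4533 m/s


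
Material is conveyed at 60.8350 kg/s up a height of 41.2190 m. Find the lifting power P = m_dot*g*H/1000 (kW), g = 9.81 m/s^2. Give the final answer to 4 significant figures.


P = 60.8350 * 9.81 * 41.2190 / 1000
P = 24.60 kW


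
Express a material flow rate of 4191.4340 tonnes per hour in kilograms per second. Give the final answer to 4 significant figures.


m_dot = 4191.4340 * 1000 / 3600
m_dot = 1164 kg/s


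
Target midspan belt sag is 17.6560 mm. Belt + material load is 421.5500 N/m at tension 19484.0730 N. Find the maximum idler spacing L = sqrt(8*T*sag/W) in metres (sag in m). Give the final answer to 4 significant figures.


sag = 17.6560/1000 = 0.017656 m
L = sqrt(8 * 19484.0730 * 0.017656 / 421.5500)
L = 2.555 m


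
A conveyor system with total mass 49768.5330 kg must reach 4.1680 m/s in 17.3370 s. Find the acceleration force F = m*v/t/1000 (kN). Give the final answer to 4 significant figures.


F = 49768.5330 * 4.1680 / 17.3370 / 1000
F = 11.96 kN


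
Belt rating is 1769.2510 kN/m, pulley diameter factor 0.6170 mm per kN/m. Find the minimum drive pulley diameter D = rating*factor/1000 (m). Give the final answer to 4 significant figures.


D = 1769.2510 * 0.6170 / 1000
D = 1.092 m


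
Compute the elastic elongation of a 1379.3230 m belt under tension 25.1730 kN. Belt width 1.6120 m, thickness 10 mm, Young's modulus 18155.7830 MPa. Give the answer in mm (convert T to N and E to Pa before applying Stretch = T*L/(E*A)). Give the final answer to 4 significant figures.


A = 1.6120 * 0.01 = 0.01612 m^2
Stretch = 25.1730*1000 * 1379.3230 / (18155.7830e6 * 0.01612) * 1000
Stretch = 118.6 mm


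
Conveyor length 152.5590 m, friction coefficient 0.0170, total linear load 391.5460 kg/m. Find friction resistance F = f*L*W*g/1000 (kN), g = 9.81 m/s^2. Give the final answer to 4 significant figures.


F = 0.0170 * 152.5590 * 391.5460 * 9.81 / 1000
F = 9.962 kN


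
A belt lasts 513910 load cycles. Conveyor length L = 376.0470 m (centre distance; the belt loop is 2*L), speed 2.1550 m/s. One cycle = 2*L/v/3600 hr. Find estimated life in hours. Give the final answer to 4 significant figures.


cycle_time = 2 * 376.0470 / 2.1550 / 3600 = 0.0969443 hr
life = 513910 * 0.0969443 = 49820 hours


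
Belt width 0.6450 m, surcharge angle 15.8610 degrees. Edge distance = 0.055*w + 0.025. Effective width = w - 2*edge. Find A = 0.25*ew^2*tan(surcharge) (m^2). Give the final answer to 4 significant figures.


edge = 0.055*0.6450 + 0.025 = 0.060475 m
ew = 0.6450 - 2*0.060475 = 0.52405 m
A = 0.25 * 0.52405^2 * tan(15.8610 deg)
A = 0.01951 m^2


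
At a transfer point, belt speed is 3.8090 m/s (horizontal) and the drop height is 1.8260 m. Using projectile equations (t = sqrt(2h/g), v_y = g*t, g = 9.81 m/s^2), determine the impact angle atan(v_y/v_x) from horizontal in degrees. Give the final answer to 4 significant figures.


t = sqrt(2*1.8260/9.81) = 0.610142 s
v_y = 9.81 * 0.610142 = 5.98549 m/s
angle = atan(5.98549 / 3.8090) = 57.53 deg


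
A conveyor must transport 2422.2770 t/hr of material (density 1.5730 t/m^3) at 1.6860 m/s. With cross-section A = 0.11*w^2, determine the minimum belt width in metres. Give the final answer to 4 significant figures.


A_req = 2422.2770 / (1.6860 * 1.5730 * 3600) = 0.253708 m^2
w = sqrt(0.253708 / 0.11)
w = 1.519 m
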